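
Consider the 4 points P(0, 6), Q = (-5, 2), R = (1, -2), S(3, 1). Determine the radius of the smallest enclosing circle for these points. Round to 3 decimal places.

4.230

A smallest enclosing disk is always determined by at most three of the input points on its boundary.
The minimum enclosing circle is determined by three boundary points: P, Q, R.
Their circumcentre is (-17/22, 81/44) with r² = 34645/1936.
The farthest remaining point S is at distance² 28925/1936 ≤ 34645/1936.
r = √(34645/1936) ≈ 4.230.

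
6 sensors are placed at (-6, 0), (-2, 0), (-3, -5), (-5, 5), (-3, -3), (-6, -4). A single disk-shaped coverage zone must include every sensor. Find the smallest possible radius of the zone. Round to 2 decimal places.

The minimum enclosing circle of a finite set is fixed by two of the points (as a diameter) or three (as a circumcircle).
The farthest pair is (-3, -5)–(-5, 5) with squared distance 104. The circle on this segment as diameter has centre (-4, 0) and r² = 104/4 = 26.
Check (-6, 0): distance² to centre = 4 ≤ 26, so it lies inside.
All remaining points lie in this disk, and no smaller disk contains both endpoints, so this is the minimum enclosing circle.
r = √26 ≈ 5.10.

5.10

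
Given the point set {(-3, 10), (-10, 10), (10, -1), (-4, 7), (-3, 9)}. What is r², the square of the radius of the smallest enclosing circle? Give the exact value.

130.25

The minimum enclosing circle of a finite set is fixed by two of the points (as a diameter) or three (as a circumcircle).
The farthest pair is (-10, 10)–(10, -1) with squared distance 521. The circle on this segment as diameter has centre (0, 4.5) and r² = 521/4 = 130.25.
Check (-3, 10): distance² to centre = 39.25 ≤ 130.25, so it lies inside.
All remaining points lie in this disk, and no smaller disk contains both endpoints, so this is the minimum enclosing circle.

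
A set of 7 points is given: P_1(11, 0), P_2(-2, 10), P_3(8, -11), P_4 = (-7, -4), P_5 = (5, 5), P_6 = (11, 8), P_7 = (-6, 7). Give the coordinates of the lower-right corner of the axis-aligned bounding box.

(11, -11)

x-range [-7, 11], y-range [-11, 10].
The lower-right corner is (11, -11).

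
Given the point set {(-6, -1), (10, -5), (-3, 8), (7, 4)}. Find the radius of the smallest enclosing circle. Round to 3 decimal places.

By Welzl's lemma the MEC is supported by two points (diametrically opposite) or three points (on a circumcircle).
The minimum enclosing circle is determined by three boundary points: (-6, -1), (10, -5), (-3, 8).
Their circumcentre is (3, 1) with r² = 85.
The farthest remaining point (7, 4) is at distance² 25 ≤ 85.
r = √85 ≈ 9.220.

9.220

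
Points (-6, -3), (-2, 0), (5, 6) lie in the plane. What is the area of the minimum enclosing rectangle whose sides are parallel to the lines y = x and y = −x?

In coordinates u = x + y, v = x − y the rectangle is axis-aligned; the map (x,y)→(u,v) scales areas by 2.
u-values: -9, -2, 11; range = 11 − (-9) = 20.
v-values: -3, -2, -1; range = -1 − (-3) = 2.
Area = (20 × 2) / 2 = 20.

20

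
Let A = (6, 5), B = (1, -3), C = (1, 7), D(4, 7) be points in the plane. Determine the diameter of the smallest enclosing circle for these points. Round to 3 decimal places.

By Welzl's lemma the MEC is supported by two points (diametrically opposite) or three points (on a circumcircle).
The farthest pair is B–D with squared distance 109. The circle on this segment as diameter has centre (2.5, 2) and r² = 109/4 = 27.25.
Check A: distance² to centre = 21.25 ≤ 27.25, so it lies inside.
All remaining points lie in this disk, and no smaller disk contains both endpoints, so this is the minimum enclosing circle.
Diameter = 2r = 2√(27.25) ≈ 10.440.

10.440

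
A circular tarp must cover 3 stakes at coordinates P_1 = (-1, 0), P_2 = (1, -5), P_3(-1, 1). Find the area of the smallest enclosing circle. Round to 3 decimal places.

Side lengths²: P_1P_2² = 29, P_1P_3² = 1, P_2P_3² = 40.
Since P_2P_3² = 40 ≥ 29 + 1 = 30, the angle opposite P_2P_3 is not acute, so the smallest enclosing circle has P_2P_3 as diameter.
Centre = midpoint of P_2P_3 = (0, -2), r² = 40/4 = 10.
Area = π·r² = π·10 ≈ 31.416.

31.416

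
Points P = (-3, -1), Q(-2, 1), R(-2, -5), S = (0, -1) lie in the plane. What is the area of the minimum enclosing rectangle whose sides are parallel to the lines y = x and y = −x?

18

In coordinates u = x + y, v = x − y the rectangle is axis-aligned; the map (x,y)→(u,v) scales areas by 2.
u-values: -4, -1, -7, -1; range = -1 − (-7) = 6.
v-values: -2, -3, 3, 1; range = 3 − (-3) = 6.
Area = (6 × 6) / 2 = 18.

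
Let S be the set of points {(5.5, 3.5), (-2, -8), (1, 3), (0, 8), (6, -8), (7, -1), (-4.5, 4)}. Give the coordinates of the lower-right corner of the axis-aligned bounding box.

x-range [-4.5, 7], y-range [-8, 8].
The lower-right corner is (7, -8).

(7, -8)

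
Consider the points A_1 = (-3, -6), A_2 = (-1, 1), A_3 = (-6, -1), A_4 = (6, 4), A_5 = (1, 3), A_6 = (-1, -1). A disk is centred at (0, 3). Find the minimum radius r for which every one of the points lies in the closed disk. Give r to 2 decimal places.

9.49

The required radius is the distance from (0, 3) to the farthest point.
Squared distances: 90, 5, 52, 37, 1, 17.
Maximum is 90, attained at A_1.
r = √90 ≈ 9.49.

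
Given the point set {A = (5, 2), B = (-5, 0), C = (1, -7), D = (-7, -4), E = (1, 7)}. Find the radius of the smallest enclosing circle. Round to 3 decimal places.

7.263

The minimum enclosing circle of a finite set is fixed by two of the points (as a diameter) or three (as a circumcircle).
The minimum enclosing circle is determined by three boundary points: C, D, E.
Their circumcentre is (-0.9375, 0) with r² = 52.75390625.
The farthest remaining point A is at distance² 39.25390625 ≤ 52.75390625.
r = √(52.75390625) ≈ 7.263.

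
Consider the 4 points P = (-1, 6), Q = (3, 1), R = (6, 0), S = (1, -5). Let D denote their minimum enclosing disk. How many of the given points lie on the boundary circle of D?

3

A smallest enclosing disk is always determined by at most three of the input points on its boundary.
The minimum enclosing circle is determined by three boundary points: P, R, S.
Their circumcentre is (11/26, 15/26) with r² = 10625/338.
The farthest remaining point Q is at distance² 2305/338 ≤ 10625/338.
The points at distance exactly r from the centre are P, R, S — 3 points.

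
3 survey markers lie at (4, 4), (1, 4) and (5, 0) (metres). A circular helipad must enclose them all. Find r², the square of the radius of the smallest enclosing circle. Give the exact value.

8

Call the three points A, B, C in the order given.
Side lengths²: AB² = 9, AC² = 17, BC² = 32.
Since BC² = 32 ≥ 17 + 9 = 26, the angle opposite BC is not acute, so the smallest enclosing circle has BC as diameter.
Centre = midpoint of BC = (3, 2), r² = 32/4 = 8.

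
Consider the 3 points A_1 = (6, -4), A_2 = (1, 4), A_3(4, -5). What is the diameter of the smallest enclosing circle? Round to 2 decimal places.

9.53

Side lengths²: A_1A_2² = 89, A_1A_3² = 5, A_2A_3² = 90.
Since A_2A_3² = 90 < 89 + 5 = 94, the triangle is acute, so the smallest enclosing circle is the circumcircle.
Circumcentre = (41/14, -5/14), r² = 2225/98.
Diameter = 2r = 2√(2225/98) ≈ 9.53.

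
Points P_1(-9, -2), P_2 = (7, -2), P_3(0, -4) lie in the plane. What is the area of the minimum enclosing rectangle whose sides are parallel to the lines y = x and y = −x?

128

In coordinates u = x + y, v = x − y the rectangle is axis-aligned; the map (x,y)→(u,v) scales areas by 2.
u-values: -11, 5, -4; range = 5 − (-11) = 16.
v-values: -7, 9, 4; range = 9 − (-7) = 16.
Area = (16 × 16) / 2 = 128.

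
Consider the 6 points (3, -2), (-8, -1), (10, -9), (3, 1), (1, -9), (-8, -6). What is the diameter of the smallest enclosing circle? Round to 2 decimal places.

A smallest enclosing disk is always determined by at most three of the input points on its boundary.
The farthest pair is (-8, -1)–(10, -9) with squared distance 388. The circle on this segment as diameter has centre (1, -5) and r² = 388/4 = 97.
Check (3, -2): distance² to centre = 13 ≤ 97, so it lies inside.
All remaining points lie in this disk, and no smaller disk contains both endpoints, so this is the minimum enclosing circle.
Diameter = 2r = 2√97 ≈ 19.70.

19.70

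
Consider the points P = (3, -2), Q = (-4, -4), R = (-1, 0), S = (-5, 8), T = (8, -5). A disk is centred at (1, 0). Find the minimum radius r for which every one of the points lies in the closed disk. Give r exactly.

The required radius is the distance from (1, 0) to the farthest point.
Squared distances: 8, 41, 4, 100, 74.
Maximum is 100, attained at S.
r = √100 = 10.

10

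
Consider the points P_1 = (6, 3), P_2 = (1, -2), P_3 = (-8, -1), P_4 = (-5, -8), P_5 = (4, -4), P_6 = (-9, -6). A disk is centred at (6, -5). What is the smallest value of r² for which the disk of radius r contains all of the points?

226

The required radius is the distance from (6, -5) to the farthest point.
Squared distances: 64, 34, 212, 130, 5, 226.
Maximum is 226, attained at P_6.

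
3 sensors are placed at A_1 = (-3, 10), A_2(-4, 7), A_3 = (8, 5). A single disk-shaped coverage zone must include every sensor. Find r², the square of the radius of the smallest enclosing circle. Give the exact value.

Side lengths²: A_1A_2² = 10, A_1A_3² = 146, A_2A_3² = 148.
Since A_2A_3² = 148 < 146 + 10 = 156, the triangle is acute, so the smallest enclosing circle is the circumcircle.
Circumcentre = (40/19, 126/19), r² = 13505/361.

13505/361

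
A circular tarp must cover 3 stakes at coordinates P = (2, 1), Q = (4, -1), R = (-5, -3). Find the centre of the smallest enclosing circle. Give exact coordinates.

(-0.5, -2)

Side lengths²: PQ² = 8, PR² = 65, QR² = 85.
Since QR² = 85 ≥ 65 + 8 = 73, the angle opposite QR is not acute, so the smallest enclosing circle has QR as diameter.
Centre = midpoint of QR = (-0.5, -2), r² = 85/4 = 21.25.
Centre = (-0.5, -2).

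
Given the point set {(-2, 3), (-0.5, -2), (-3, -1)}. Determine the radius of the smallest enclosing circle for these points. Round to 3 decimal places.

2.610

Call the three points A, B, C in the order given.
Side lengths²: AB² = 27.25, AC² = 17, BC² = 7.25.
Since AB² = 27.25 ≥ 17 + 7.25 = 24.25, the angle opposite AB is not acute, so the smallest enclosing circle has AB as diameter.
Centre = midpoint of AB = (-1.25, 0.5), r² = 27.25/4 = 6.8125.
r = √(6.8125) ≈ 2.610.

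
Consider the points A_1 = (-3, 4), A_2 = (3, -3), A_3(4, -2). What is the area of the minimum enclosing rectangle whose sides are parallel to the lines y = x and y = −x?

13

In coordinates u = x + y, v = x − y the rectangle is axis-aligned; the map (x,y)→(u,v) scales areas by 2.
u-values: 1, 0, 2; range = 2 − 0 = 2.
v-values: -7, 6, 6; range = 6 − (-7) = 13.
Area = (2 × 13) / 2 = 13.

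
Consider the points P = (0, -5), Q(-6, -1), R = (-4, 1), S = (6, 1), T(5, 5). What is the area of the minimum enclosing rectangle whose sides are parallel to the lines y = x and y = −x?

In coordinates u = x + y, v = x − y the rectangle is axis-aligned; the map (x,y)→(u,v) scales areas by 2.
u-values: -5, -7, -3, 7, 10; range = 10 − (-7) = 17.
v-values: 5, -5, -5, 5, 0; range = 5 − (-5) = 10.
Area = (17 × 10) / 2 = 85.

85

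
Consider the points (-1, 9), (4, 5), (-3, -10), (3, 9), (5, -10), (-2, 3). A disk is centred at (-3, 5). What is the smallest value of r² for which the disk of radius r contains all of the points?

289

The required radius is the distance from (-3, 5) to the farthest point.
Squared distances: 20, 49, 225, 52, 289, 5.
Maximum is 289, attained at (5, -10).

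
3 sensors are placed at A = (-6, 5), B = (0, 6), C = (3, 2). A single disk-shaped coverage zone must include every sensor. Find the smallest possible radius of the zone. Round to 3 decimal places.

Side lengths²: AB² = 37, AC² = 90, BC² = 25.
Since AC² = 90 ≥ 37 + 25 = 62, the angle opposite AC is not acute, so the smallest enclosing circle has AC as diameter.
Centre = midpoint of AC = (-1.5, 3.5), r² = 90/4 = 22.5.
r = √(22.5) ≈ 4.743.

4.743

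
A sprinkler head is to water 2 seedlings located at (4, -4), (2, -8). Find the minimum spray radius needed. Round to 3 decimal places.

The smallest circle enclosing two points has them as diameter endpoints.
Centre = midpoint = (3, -6); r² = |(4, -4)−(2, -8)|²/4 = 20/4 = 5.
r = √5 ≈ 2.236.

2.236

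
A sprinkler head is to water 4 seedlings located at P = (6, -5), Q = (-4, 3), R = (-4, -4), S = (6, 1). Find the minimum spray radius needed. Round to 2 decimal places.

6.40

The minimum enclosing circle of a finite set is fixed by two of the points (as a diameter) or three (as a circumcircle).
The farthest pair is P–Q with squared distance 164. The circle on this segment as diameter has centre (1, -1) and r² = 164/4 = 41.
Check R: distance² to centre = 34 ≤ 41, so it lies inside.
All remaining points lie in this disk, and no smaller disk contains both endpoints, so this is the minimum enclosing circle.
r = √41 ≈ 6.40.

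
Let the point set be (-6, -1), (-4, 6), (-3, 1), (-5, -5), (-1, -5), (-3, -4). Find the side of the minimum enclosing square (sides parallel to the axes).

11

The bounding box has width 5 and height 11.
An axis-aligned square enclosing the set must have side ≥ max(width, height).
So the minimum side is max(5, 11) = 11.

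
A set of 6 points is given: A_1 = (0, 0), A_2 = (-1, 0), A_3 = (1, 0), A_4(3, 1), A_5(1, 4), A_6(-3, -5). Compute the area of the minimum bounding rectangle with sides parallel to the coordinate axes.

54

x ranges over [-3, 3], width 6.
y ranges over [-5, 4], height 9.
Area = 6 × 9 = 54.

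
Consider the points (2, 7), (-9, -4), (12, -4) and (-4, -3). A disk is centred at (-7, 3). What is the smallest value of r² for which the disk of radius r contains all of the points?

410

The required radius is the distance from (-7, 3) to the farthest point.
Squared distances: 97, 53, 410, 45.
Maximum is 410, attained at (12, -4).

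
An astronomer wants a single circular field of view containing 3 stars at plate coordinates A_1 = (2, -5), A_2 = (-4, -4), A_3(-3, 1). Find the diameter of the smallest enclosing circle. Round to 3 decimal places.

7.814

Side lengths²: A_1A_2² = 37, A_1A_3² = 61, A_2A_3² = 26.
Since A_1A_3² = 61 < 37 + 26 = 63, the triangle is acute, so the smallest enclosing circle is the circumcircle.
Circumcentre = (-37/62, -129/62), r² = 29341/1922.
Diameter = 2r = 2√(29341/1922) ≈ 7.814.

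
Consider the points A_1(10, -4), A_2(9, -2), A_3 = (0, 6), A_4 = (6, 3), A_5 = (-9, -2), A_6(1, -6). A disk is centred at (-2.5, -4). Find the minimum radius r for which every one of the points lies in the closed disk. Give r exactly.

The required radius is the distance from (-2.5, -4) to the farthest point.
Squared distances: 156.25, 136.25, 106.25, 121.25, 46.25, 16.25.
Maximum is 156.25, attained at A_1.
r = √(156.25) = 12.5.

12.5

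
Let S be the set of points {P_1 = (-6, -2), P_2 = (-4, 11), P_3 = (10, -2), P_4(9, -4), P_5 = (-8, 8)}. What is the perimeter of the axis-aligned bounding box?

Width = max x − min x = 10 − (-8) = 18.
Height = max y − min y = 11 − (-4) = 15.
Perimeter = 2(18 + 15) = 66.

66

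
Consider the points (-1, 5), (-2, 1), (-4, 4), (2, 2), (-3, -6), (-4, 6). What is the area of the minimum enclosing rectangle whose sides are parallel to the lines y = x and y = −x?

84.5

In coordinates u = x + y, v = x − y the rectangle is axis-aligned; the map (x,y)→(u,v) scales areas by 2.
u-values: 4, -1, 0, 4, -9, 2; range = 4 − (-9) = 13.
v-values: -6, -3, -8, 0, 3, -10; range = 3 − (-10) = 13.
Area = (13 × 13) / 2 = 84.5.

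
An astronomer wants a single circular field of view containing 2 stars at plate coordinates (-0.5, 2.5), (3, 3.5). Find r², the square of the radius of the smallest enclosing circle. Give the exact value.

3.3125

The smallest circle enclosing two points has them as diameter endpoints.
Centre = midpoint = (1.25, 3); r² = |(-0.5, 2.5)−(3, 3.5)|²/4 = 13.25/4 = 3.3125.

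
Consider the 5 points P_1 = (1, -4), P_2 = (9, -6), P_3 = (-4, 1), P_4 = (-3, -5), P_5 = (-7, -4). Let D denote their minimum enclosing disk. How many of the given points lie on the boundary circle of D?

2

A smallest enclosing disk is always determined by at most three of the input points on its boundary.
The farthest pair is P_2–P_5 with squared distance 260. The circle on this segment as diameter has centre (1, -5) and r² = 260/4 = 65.
Check P_1: distance² to centre = 1 ≤ 65, so it lies inside.
All remaining points lie in this disk, and no smaller disk contains both endpoints, so this is the minimum enclosing circle.
The points at distance exactly r from the centre are P_2, P_5 — 2 points.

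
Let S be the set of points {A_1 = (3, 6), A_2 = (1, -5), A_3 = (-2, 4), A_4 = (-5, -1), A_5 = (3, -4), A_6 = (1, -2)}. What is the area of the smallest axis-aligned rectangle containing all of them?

88

x ranges over [-5, 3], width 8.
y ranges over [-5, 6], height 11.
Area = 8 × 11 = 88.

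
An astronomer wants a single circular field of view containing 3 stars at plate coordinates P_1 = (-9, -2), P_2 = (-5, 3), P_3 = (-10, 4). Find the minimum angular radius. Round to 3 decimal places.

3.424

Side lengths²: P_1P_2² = 41, P_1P_3² = 37, P_2P_3² = 26.
Since P_1P_2² = 41 < 37 + 26 = 63, the triangle is acute, so the smallest enclosing circle is the circumcircle.
Circumcentre = (-461/58, 73/58), r² = 19721/1682.
r = √(19721/1682) ≈ 3.424.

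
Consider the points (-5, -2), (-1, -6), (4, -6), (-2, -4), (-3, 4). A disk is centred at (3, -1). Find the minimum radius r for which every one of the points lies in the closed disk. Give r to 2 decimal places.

The required radius is the distance from (3, -1) to the farthest point.
Squared distances: 65, 41, 26, 34, 61.
Maximum is 65, attained at (-5, -2).
r = √65 ≈ 8.06.

8.06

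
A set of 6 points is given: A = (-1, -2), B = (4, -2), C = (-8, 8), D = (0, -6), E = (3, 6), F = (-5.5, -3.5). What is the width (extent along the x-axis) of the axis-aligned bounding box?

max x = 4, min x = -8, so width = 12.

12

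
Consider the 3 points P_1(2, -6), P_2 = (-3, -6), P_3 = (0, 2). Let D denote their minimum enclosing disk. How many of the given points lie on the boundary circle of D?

Side lengths²: P_1P_2² = 25, P_1P_3² = 68, P_2P_3² = 73.
Since P_2P_3² = 73 < 68 + 25 = 93, the triangle is acute, so the smallest enclosing circle is the circumcircle.
Circumcentre = (-0.5, -2.375), r² = 19.390625.
The points at distance exactly r from the centre are P_1, P_2, P_3 — 3 points.

3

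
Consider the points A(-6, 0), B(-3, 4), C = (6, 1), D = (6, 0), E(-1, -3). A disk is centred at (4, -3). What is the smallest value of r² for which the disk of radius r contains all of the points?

The required radius is the distance from (4, -3) to the farthest point.
Squared distances: 109, 98, 20, 13, 25.
Maximum is 109, attained at A.

109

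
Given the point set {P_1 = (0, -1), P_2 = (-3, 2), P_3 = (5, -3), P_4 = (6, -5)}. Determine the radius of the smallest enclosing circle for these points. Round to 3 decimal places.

5.701

By Welzl's lemma the MEC is supported by two points (diametrically opposite) or three points (on a circumcircle).
The farthest pair is P_2–P_4 with squared distance 130. The circle on this segment as diameter has centre (1.5, -1.5) and r² = 130/4 = 32.5.
Check P_1: distance² to centre = 2.5 ≤ 32.5, so it lies inside.
All remaining points lie in this disk, and no smaller disk contains both endpoints, so this is the minimum enclosing circle.
r = √(32.5) ≈ 5.701.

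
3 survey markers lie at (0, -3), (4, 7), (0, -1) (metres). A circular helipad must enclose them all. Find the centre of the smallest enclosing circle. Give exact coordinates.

Call the three points A, B, C in the order given.
Side lengths²: AB² = 116, AC² = 4, BC² = 80.
Since AB² = 116 ≥ 80 + 4 = 84, the angle opposite AB is not acute, so the smallest enclosing circle has AB as diameter.
Centre = midpoint of AB = (2, 2), r² = 116/4 = 29.
Centre = (2, 2).

(2, 2)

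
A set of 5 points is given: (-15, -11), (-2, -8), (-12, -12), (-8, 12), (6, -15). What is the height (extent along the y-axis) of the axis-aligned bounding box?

27

max y = 12, min y = -15, so height = 27.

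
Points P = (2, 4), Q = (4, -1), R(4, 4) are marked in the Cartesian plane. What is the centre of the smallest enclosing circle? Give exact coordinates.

(3, 1.5)

Side lengths²: PQ² = 29, PR² = 4, QR² = 25.
Since PQ² = 29 ≥ 25 + 4 = 29, the angle opposite PQ is not acute, so the smallest enclosing circle has PQ as diameter.
Centre = midpoint of PQ = (3, 1.5), r² = 29/4 = 7.25.
Centre = (3, 1.5).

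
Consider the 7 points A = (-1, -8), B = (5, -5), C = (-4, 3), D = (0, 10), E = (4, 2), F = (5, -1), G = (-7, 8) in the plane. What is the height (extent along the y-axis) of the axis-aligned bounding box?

18

max y = 10, min y = -8, so height = 18.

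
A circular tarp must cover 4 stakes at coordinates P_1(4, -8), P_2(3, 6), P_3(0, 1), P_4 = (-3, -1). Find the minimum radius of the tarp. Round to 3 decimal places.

7.018

A smallest enclosing disk is always determined by at most three of the input points on its boundary.
The farthest pair is P_1–P_2 with squared distance 197. The circle on this segment as diameter has centre (3.5, -1) and r² = 197/4 = 49.25.
Check P_3: distance² to centre = 16.25 ≤ 49.25, so it lies inside.
All remaining points lie in this disk, and no smaller disk contains both endpoints, so this is the minimum enclosing circle.
r = √(49.25) ≈ 7.018.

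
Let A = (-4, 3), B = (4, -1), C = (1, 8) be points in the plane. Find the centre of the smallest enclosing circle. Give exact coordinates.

(1, 3)

Side lengths²: AB² = 80, AC² = 50, BC² = 90.
Since BC² = 90 < 80 + 50 = 130, the triangle is acute, so the smallest enclosing circle is the circumcircle.
Circumcentre = (1, 3), r² = 25.
Centre = (1, 3).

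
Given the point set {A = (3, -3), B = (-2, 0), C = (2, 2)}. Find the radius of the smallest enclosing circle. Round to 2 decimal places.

3.02

Side lengths²: AB² = 34, AC² = 26, BC² = 20.
Since AB² = 34 < 26 + 20 = 46, the triangle is acute, so the smallest enclosing circle is the circumcircle.
Circumcentre = (10/11, -9/11), r² = 1105/121.
r = √(1105/121) ≈ 3.02.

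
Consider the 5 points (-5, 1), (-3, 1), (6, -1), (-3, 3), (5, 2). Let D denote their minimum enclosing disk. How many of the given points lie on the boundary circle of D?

2

The farthest pair is (-5, 1)–(6, -1) with squared distance 125. The circle on this segment as diameter has centre (0.5, 0) and r² = 125/4 = 31.25.
Check (-3, 1): distance² to centre = 13.25 ≤ 31.25, so it lies inside.
All remaining points lie in this disk, and no smaller disk contains both endpoints, so this is the minimum enclosing circle.
The points at distance exactly r from the centre are (-5, 1), (6, -1) — 2 points.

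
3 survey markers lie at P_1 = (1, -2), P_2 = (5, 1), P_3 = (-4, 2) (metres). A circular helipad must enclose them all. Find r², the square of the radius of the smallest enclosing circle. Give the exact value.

20.5

Side lengths²: P_1P_2² = 25, P_1P_3² = 41, P_2P_3² = 82.
Since P_2P_3² = 82 ≥ 41 + 25 = 66, the angle opposite P_2P_3 is not acute, so the smallest enclosing circle has P_2P_3 as diameter.
Centre = midpoint of P_2P_3 = (0.5, 1.5), r² = 82/4 = 20.5.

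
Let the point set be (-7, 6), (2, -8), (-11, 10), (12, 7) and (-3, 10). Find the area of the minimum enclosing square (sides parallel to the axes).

529

The bounding box has width 23 and height 18.
An axis-aligned square enclosing the set must have side ≥ max(width, height).
So the minimum side is max(23, 18) = 23.
Area = 23² = 529.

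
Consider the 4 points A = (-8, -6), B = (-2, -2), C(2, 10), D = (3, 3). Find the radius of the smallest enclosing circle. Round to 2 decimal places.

The minimum enclosing circle of a finite set is fixed by two of the points (as a diameter) or three (as a circumcircle).
The farthest pair is A–C with squared distance 356. The circle on this segment as diameter has centre (-3, 2) and r² = 356/4 = 89.
Check B: distance² to centre = 17 ≤ 89, so it lies inside.
All remaining points lie in this disk, and no smaller disk contains both endpoints, so this is the minimum enclosing circle.
r = √89 ≈ 9.43.

9.43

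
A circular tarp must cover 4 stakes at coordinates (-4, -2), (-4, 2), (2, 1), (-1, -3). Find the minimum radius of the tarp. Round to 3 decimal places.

3.400

The minimum enclosing circle of a finite set is fixed by two of the points (as a diameter) or three (as a circumcircle).
The minimum enclosing circle is determined by three boundary points: (-4, -2), (-4, 2), (2, 1).
Their circumcentre is (-1.25, 0) with r² = 11.5625.
The farthest remaining point (-1, -3) is at distance² 9.0625 ≤ 11.5625.
r = √(11.5625) ≈ 3.400.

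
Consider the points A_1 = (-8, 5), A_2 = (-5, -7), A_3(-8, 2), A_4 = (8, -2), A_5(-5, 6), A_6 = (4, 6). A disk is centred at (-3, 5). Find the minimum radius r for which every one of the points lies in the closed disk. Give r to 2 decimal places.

13.04

The required radius is the distance from (-3, 5) to the farthest point.
Squared distances: 25, 148, 34, 170, 5, 50.
Maximum is 170, attained at A_4.
r = √170 ≈ 13.04.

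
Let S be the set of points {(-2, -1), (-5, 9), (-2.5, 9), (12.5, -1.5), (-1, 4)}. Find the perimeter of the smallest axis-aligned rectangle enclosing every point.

Width = max x − min x = 12.5 − (-5) = 17.5.
Height = max y − min y = 9 − (-1.5) = 10.5.
Perimeter = 2(17.5 + 10.5) = 56.

56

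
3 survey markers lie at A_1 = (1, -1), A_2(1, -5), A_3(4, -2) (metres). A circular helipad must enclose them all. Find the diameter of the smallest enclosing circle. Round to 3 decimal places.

4.472

Side lengths²: A_1A_2² = 16, A_1A_3² = 10, A_2A_3² = 18.
Since A_2A_3² = 18 < 16 + 10 = 26, the triangle is acute, so the smallest enclosing circle is the circumcircle.
Circumcentre = (2, -3), r² = 5.
Diameter = 2r = 2√5 ≈ 4.472.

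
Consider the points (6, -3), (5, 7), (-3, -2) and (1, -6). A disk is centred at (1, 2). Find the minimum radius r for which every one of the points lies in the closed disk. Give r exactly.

The required radius is the distance from (1, 2) to the farthest point.
Squared distances: 50, 41, 32, 64.
Maximum is 64, attained at (1, -6).
r = √64 = 8.

8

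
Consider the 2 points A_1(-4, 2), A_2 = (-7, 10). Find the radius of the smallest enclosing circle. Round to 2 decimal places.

4.27

The smallest circle enclosing two points has them as diameter endpoints.
Centre = midpoint = (-5.5, 6); r² = |A_1A_2|²/4 = 73/4 = 18.25.
r = √(18.25) ≈ 4.27.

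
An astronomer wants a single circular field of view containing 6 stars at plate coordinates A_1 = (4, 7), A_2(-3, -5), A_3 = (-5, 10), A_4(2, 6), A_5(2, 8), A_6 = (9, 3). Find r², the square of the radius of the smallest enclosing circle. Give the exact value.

The minimum enclosing circle is determined by three boundary points: A_2, A_3, A_6.
Their circumcentre is (2/7, 43/14) with r² = 14885/196.
The farthest remaining point A_1 is at distance² 5729/196 ≤ 14885/196.

14885/196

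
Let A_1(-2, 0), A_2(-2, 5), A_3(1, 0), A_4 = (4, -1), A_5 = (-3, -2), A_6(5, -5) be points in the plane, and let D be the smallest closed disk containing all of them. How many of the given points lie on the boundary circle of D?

The farthest pair is A_2–A_6 with squared distance 149. The circle on this segment as diameter has centre (1.5, 0) and r² = 149/4 = 37.25.
Check A_1: distance² to centre = 12.25 ≤ 37.25, so it lies inside.
All remaining points lie in this disk, and no smaller disk contains both endpoints, so this is the minimum enclosing circle.
The points at distance exactly r from the centre are A_2, A_6 — 2 points.

2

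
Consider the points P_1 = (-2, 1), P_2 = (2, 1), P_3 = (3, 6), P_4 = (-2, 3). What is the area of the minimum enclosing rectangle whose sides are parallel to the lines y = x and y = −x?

In coordinates u = x + y, v = x − y the rectangle is axis-aligned; the map (x,y)→(u,v) scales areas by 2.
u-values: -1, 3, 9, 1; range = 9 − (-1) = 10.
v-values: -3, 1, -3, -5; range = 1 − (-5) = 6.
Area = (10 × 6) / 2 = 30.

30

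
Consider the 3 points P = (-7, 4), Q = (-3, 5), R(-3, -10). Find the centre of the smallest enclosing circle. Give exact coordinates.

(-3.25, -2.5)

Side lengths²: PQ² = 17, PR² = 212, QR² = 225.
Since QR² = 225 < 212 + 17 = 229, the triangle is acute, so the smallest enclosing circle is the circumcircle.
Circumcentre = (-3.25, -2.5), r² = 56.3125.
Centre = (-3.25, -2.5).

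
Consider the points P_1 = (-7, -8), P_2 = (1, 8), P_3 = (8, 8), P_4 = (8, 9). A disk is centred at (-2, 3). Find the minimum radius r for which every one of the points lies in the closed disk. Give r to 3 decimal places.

The required radius is the distance from (-2, 3) to the farthest point.
Squared distances: 146, 34, 125, 136.
Maximum is 146, attained at P_1.
r = √146 ≈ 12.083.

12.083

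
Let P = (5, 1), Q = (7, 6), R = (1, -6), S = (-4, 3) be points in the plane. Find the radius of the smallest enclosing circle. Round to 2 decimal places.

The minimum enclosing circle is determined by three boundary points: Q, R, S.
Their circumcentre is (48/19, 14/19) with r² = 17225/361.
The farthest remaining point P is at distance² 2234/361 ≤ 17225/361.
r = √(17225/361) ≈ 6.91.

6.91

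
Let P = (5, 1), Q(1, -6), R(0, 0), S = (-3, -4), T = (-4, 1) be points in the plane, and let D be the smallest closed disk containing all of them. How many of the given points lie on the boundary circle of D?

3

The minimum enclosing circle of a finite set is fixed by two of the points (as a diameter) or three (as a circumcircle).
The minimum enclosing circle is determined by three boundary points: P, Q, T.
Their circumcentre is (0.5, -15/14) with r² = 2405/98.
The farthest remaining point S is at distance² 2041/98 ≤ 2405/98.
The points at distance exactly r from the centre are P, Q, T — 3 points.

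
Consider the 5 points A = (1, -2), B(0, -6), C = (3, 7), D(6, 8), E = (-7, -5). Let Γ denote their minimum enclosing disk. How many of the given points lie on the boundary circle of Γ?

2

The minimum enclosing circle of a finite set is fixed by two of the points (as a diameter) or three (as a circumcircle).
The farthest pair is D–E with squared distance 338. The circle on this segment as diameter has centre (-0.5, 1.5) and r² = 338/4 = 84.5.
Check A: distance² to centre = 14.5 ≤ 84.5, so it lies inside.
All remaining points lie in this disk, and no smaller disk contains both endpoints, so this is the minimum enclosing circle.
The points at distance exactly r from the centre are D, E — 2 points.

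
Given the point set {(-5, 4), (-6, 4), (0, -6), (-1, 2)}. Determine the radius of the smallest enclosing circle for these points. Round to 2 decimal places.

5.83

The minimum enclosing circle of a finite set is fixed by two of the points (as a diameter) or three (as a circumcircle).
The farthest pair is (-6, 4)–(0, -6) with squared distance 136. The circle on this segment as diameter has centre (-3, -1) and r² = 136/4 = 34.
Check (-5, 4): distance² to centre = 29 ≤ 34, so it lies inside.
All remaining points lie in this disk, and no smaller disk contains both endpoints, so this is the minimum enclosing circle.
r = √34 ≈ 5.83.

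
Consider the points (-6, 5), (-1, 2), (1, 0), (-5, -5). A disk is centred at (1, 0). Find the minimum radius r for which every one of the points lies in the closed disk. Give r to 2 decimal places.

8.60

The required radius is the distance from (1, 0) to the farthest point.
Squared distances: 74, 8, 0, 61.
Maximum is 74, attained at (-6, 5).
r = √74 ≈ 8.60.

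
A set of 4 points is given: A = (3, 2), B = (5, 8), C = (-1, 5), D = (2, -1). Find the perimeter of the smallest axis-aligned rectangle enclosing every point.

Width = max x − min x = 5 − (-1) = 6.
Height = max y − min y = 8 − (-1) = 9.
Perimeter = 2(6 + 9) = 30.

30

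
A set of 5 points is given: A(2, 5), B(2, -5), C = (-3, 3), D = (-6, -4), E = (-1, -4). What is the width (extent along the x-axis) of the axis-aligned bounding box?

8

max x = 2, min x = -6, so width = 8.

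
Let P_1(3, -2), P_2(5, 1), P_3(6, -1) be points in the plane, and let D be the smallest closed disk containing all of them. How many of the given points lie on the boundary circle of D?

3

Side lengths²: P_1P_2² = 13, P_1P_3² = 10, P_2P_3² = 5.
Since P_1P_2² = 13 < 10 + 5 = 15, the triangle is acute, so the smallest enclosing circle is the circumcircle.
Circumcentre = (59/14, -9/14), r² = 325/98.
The points at distance exactly r from the centre are P_1, P_2, P_3 — 3 points.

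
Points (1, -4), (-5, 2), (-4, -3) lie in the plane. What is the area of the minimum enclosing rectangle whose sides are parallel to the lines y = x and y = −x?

In coordinates u = x + y, v = x − y the rectangle is axis-aligned; the map (x,y)→(u,v) scales areas by 2.
u-values: -3, -3, -7; range = -3 − (-7) = 4.
v-values: 5, -7, -1; range = 5 − (-7) = 12.
Area = (4 × 12) / 2 = 24.

24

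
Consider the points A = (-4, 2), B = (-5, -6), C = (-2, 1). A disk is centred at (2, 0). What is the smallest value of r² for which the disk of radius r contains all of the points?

The required radius is the distance from (2, 0) to the farthest point.
Squared distances: 40, 85, 17.
Maximum is 85, attained at B.

85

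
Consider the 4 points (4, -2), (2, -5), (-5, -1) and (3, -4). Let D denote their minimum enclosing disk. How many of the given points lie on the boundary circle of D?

By Welzl's lemma the MEC is supported by two points (diametrically opposite) or three points (on a circumcircle).
The farthest pair is (4, -2)–(-5, -1) with squared distance 82. The circle on this segment as diameter has centre (-0.5, -1.5) and r² = 82/4 = 20.5.
Check (2, -5): distance² to centre = 18.5 ≤ 20.5, so it lies inside.
All remaining points lie in this disk, and no smaller disk contains both endpoints, so this is the minimum enclosing circle.
The points at distance exactly r from the centre are (4, -2), (-5, -1) — 2 points.

2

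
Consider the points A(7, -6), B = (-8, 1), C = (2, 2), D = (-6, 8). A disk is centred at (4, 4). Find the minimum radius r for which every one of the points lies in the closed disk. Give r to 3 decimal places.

12.369

The required radius is the distance from (4, 4) to the farthest point.
Squared distances: 109, 153, 8, 116.
Maximum is 153, attained at B.
r = √153 ≈ 12.369.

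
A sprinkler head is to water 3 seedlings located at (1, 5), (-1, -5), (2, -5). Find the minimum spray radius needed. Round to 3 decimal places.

5.124

Call the three points A, B, C in the order given.
Side lengths²: AB² = 104, AC² = 101, BC² = 9.
Since AB² = 104 < 101 + 9 = 110, the triangle is acute, so the smallest enclosing circle is the circumcircle.
Circumcentre = (0.5, -0.1), r² = 26.26.
r = √(26.26) ≈ 5.124.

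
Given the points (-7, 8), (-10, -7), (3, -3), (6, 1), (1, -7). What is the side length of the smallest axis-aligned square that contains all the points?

The bounding box has width 16 and height 15.
An axis-aligned square enclosing the set must have side ≥ max(width, height).
So the minimum side is max(16, 15) = 16.

16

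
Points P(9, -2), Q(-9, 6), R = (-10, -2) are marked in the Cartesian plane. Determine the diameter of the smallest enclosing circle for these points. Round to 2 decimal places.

19.85

Side lengths²: PQ² = 388, PR² = 361, QR² = 65.
Since PQ² = 388 < 361 + 65 = 426, the triangle is acute, so the smallest enclosing circle is the circumcircle.
Circumcentre = (-0.5, 0.875), r² = 98.515625.
Diameter = 2r = 2√(98.515625) ≈ 19.85.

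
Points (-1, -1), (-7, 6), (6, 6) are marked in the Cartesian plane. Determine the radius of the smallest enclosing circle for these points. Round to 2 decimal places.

Call the three points A, B, C in the order given.
Side lengths²: AB² = 85, AC² = 98, BC² = 169.
Since BC² = 169 < 98 + 85 = 183, the triangle is acute, so the smallest enclosing circle is the circumcircle.
Circumcentre = (-0.5, 5.5), r² = 42.5.
r = √(42.5) ≈ 6.52.

6.52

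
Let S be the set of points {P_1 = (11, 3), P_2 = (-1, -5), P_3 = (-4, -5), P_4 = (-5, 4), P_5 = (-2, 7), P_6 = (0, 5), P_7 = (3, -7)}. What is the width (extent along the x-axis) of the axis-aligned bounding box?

max x = 11, min x = -5, so width = 16.

16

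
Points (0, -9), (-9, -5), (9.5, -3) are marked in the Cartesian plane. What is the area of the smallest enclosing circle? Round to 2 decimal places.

271.94

Call the three points A, B, C in the order given.
Side lengths²: AB² = 97, AC² = 126.25, BC² = 346.25.
Since BC² = 346.25 ≥ 126.25 + 97 = 223.25, the angle opposite BC is not acute, so the smallest enclosing circle has BC as diameter.
Centre = midpoint of BC = (0.25, -4), r² = 346.25/4 = 86.5625.
Area = π·r² = π·86.5625 ≈ 271.94.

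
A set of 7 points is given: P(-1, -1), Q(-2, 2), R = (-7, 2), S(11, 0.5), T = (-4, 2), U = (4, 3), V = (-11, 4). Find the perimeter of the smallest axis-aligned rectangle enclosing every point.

Width = max x − min x = 11 − (-11) = 22.
Height = max y − min y = 4 − (-1) = 5.
Perimeter = 2(22 + 5) = 54.

54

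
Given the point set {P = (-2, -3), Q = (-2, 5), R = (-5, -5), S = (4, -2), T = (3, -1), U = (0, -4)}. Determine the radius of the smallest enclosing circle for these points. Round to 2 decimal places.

By Welzl's lemma the MEC is supported by two points (diametrically opposite) or three points (on a circumcircle).
The minimum enclosing circle is determined by three boundary points: Q, R, S.
Their circumcentre is (-79/54, -11/18) with r² = 46325/1458.
The farthest remaining point T is at distance² 29261/1458 ≤ 46325/1458.
r = √(46325/1458) ≈ 5.64.

5.64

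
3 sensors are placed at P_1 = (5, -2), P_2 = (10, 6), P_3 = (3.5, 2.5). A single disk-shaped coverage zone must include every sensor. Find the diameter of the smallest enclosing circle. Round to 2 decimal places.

Side lengths²: P_1P_2² = 89, P_1P_3² = 22.5, P_2P_3² = 54.5.
Since P_1P_2² = 89 ≥ 54.5 + 22.5 = 77, the angle opposite P_1P_2 is not acute, so the smallest enclosing circle has P_1P_2 as diameter.
Centre = midpoint of P_1P_2 = (7.5, 2), r² = 89/4 = 22.25.
Diameter = 2r = 2√(22.25) ≈ 9.43.

9.43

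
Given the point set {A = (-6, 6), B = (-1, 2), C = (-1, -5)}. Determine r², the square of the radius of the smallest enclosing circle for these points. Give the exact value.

Side lengths²: AB² = 41, AC² = 146, BC² = 49.
Since AC² = 146 ≥ 49 + 41 = 90, the angle opposite AC is not acute, so the smallest enclosing circle has AC as diameter.
Centre = midpoint of AC = (-3.5, 0.5), r² = 146/4 = 36.5.

36.5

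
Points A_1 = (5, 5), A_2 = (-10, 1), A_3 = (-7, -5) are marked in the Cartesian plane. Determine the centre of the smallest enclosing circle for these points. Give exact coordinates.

(-69/34, 21/17)

Side lengths²: A_1A_2² = 241, A_1A_3² = 244, A_2A_3² = 45.
Since A_1A_3² = 244 < 241 + 45 = 286, the triangle is acute, so the smallest enclosing circle is the circumcircle.
Circumcentre = (-69/34, 21/17), r² = 73505/1156.
Centre = (-69/34, 21/17).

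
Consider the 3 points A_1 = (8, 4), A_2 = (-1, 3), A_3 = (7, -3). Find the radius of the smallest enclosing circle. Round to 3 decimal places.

Side lengths²: A_1A_2² = 82, A_1A_3² = 50, A_2A_3² = 100.
Since A_2A_3² = 100 < 82 + 50 = 132, the triangle is acute, so the smallest enclosing circle is the circumcircle.
Circumcentre = (117/31, 32/31), r² = 25625/961.
r = √(25625/961) ≈ 5.164.

5.164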